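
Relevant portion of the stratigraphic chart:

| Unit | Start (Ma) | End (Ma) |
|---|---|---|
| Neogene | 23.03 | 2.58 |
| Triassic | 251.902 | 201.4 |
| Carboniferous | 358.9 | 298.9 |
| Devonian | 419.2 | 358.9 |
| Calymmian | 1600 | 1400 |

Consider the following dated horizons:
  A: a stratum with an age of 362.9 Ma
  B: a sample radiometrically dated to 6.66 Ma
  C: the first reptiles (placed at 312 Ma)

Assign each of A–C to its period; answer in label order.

Match each age against the start–end ranges in the excerpt: A = 362.9 Ma → Devonian (419.2–358.9); B = 6.66 Ma → Neogene (23.03–2.58); C = 312 Ma → Carboniferous (358.9–298.9).

A — Devonian; B — Neogene; C — Carboniferous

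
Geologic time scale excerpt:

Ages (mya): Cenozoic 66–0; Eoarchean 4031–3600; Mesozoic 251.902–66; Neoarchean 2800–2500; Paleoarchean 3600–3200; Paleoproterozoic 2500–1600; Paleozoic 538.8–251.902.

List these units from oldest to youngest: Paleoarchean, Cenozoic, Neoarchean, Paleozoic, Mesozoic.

Paleoarchean, then Neoarchean, then Paleozoic, then Mesozoic, then Cenozoic

Read off each span (Ma): Paleoarchean 3600–3200; Cenozoic 66–0; Neoarchean 2800–2500; Paleozoic 538.8–251.902; Mesozoic 251.902–66.
Larger Ma is older, so oldest→youngest is Paleoarchean, Neoarchean, Paleozoic, Mesozoic, Cenozoic.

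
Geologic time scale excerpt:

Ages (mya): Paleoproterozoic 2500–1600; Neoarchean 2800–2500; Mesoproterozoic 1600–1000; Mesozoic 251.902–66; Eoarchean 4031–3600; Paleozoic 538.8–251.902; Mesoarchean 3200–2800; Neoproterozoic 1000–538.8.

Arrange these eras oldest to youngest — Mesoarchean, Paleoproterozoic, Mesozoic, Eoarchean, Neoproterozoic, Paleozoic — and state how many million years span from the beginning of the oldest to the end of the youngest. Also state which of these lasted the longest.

Eoarchean, Mesoarchean, Paleoproterozoic, Neoproterozoic, Paleozoic, Mesozoic; total span 3965 Myr; longest is Paleoproterozoic

From the excerpt: Mesoarchean 3200–2800; Paleoproterozoic 2500–1600; Mesozoic 251.902–66; Eoarchean 4031–3600; Neoproterozoic 1000–538.8; Paleozoic 538.8–251.902 (Ma).
Larger Ma is earlier, so the oldest is Eoarchean and the youngest is Mesozoic; oldest to youngest: Eoarchean, Mesoarchean, Paleoproterozoic, Neoproterozoic, Paleozoic, Mesozoic.
Oldest start 4031 minus youngest end 66 gives 3965 Myr overall.
Individual lengths (start − end): Mesozoic 185.902; Eoarchean 431; Paleozoic 286.898; Paleoproterozoic 900; Mesoarchean 400; Neoproterozoic 461.2. The largest is Paleoproterozoic at 900 Myr.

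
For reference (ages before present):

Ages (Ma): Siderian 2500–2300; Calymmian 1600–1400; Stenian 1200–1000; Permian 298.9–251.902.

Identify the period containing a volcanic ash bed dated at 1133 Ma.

Stenian

1133 Ma lies between 1200 and 1000 Ma, so it falls in the Stenian.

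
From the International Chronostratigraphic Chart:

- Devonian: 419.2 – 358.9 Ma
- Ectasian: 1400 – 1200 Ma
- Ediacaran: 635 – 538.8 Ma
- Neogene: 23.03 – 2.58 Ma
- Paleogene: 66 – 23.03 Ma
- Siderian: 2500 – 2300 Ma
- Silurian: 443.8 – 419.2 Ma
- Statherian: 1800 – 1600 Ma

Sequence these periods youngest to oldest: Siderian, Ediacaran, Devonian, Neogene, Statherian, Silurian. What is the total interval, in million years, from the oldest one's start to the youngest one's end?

Neogene, Devonian, Silurian, Ediacaran, Statherian, Siderian; total span 2497.42 Myr

Start ages (Ma): Siderian 2500, Statherian 1800, Ediacaran 635, Silurian 443.8, Devonian 419.2, Neogene 23.03.
Ordered youngest to oldest: Neogene, Devonian, Silurian, Ediacaran, Statherian, Siderian.
Span = 2500 − 2.58 = 2497.42 Myr.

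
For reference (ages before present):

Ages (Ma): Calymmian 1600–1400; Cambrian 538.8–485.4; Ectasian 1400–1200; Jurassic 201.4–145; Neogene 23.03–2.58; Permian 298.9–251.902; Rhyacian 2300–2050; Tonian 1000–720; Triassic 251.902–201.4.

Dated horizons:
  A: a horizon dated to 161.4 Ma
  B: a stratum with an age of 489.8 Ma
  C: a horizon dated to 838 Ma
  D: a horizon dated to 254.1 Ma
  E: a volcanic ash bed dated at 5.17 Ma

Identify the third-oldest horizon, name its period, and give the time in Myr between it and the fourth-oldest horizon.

D, in the Permian; 92.7 million years to A

Larger Ma means older, so oldest first: C 838 > B 489.8 > D 254.1 > A 161.4 > E 5.17.
Counting 3 along gives D (254.1 Ma); the excerpt puts that inside the Permian, 298.9–251.902 Ma.
Next in line is A (161.4 Ma), and 254.1 − 161.4 = 92.7 Myr.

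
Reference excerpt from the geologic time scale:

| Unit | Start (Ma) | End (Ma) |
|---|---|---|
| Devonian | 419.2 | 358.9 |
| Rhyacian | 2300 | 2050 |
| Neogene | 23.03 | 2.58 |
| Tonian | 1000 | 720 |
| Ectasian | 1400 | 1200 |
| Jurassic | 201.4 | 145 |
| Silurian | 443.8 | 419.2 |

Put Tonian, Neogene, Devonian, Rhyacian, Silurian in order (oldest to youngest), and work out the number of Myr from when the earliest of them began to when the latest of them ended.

From the excerpt: Tonian 1000–720; Neogene 23.03–2.58; Devonian 419.2–358.9; Rhyacian 2300–2050; Silurian 443.8–419.2 (Ma).
Larger Ma is earlier, so the oldest is Rhyacian and the youngest is Neogene; oldest to youngest: Rhyacian, Tonian, Silurian, Devonian, Neogene.
Oldest start 2300 minus youngest end 2.58 gives 2297.42 Myr overall.

Rhyacian → Tonian → Silurian → Devonian → Neogene; total span 2297.42 Myr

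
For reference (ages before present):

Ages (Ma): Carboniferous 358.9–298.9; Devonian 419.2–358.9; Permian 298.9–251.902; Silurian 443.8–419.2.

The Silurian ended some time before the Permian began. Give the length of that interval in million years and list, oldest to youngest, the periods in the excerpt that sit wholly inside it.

End of Silurian = 419.2 Ma; start of Permian = 298.9 Ma.
Gap = 419.2 − 298.9 = 120.3 Myr.
Periods wholly inside 419.2–298.9 Ma: Devonian (419.2–358.9), Carboniferous (358.9–298.9).

120.3 million years; Devonian, Carboniferous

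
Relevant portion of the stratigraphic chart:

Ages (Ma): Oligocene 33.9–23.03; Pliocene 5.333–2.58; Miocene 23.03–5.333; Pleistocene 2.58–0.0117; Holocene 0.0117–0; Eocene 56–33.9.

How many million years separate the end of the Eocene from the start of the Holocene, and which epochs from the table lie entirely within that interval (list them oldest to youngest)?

33.8883 million years; Oligocene, Miocene, Pliocene, Pleistocene

End of Eocene = 33.9 Ma; start of Holocene = 0.0117 Ma.
Gap = 33.9 − 0.0117 = 33.8883 Myr.
Epochs wholly inside 33.9–0.0117 Ma: Oligocene (33.9–23.03), Miocene (23.03–5.333), Pliocene (5.333–2.58), Pleistocene (2.58–0.0117).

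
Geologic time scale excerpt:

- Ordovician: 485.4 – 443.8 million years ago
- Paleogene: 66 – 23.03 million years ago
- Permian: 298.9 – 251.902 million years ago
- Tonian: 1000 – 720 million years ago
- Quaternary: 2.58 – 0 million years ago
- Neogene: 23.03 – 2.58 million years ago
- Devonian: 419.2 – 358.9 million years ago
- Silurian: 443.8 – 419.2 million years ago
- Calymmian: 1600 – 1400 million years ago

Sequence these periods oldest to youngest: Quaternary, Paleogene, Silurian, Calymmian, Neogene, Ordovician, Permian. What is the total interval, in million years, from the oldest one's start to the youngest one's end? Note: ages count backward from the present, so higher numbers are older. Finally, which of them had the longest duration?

Calymmian → Ordovician → Silurian → Permian → Paleogene → Neogene → Quaternary; total span 1600 Myr; longest is Calymmian

Start ages (Ma): Calymmian 1600, Ordovician 485.4, Silurian 443.8, Permian 298.9, Paleogene 66, Neogene 23.03, Quaternary 2.58.
Ordered oldest to youngest: Calymmian, Ordovician, Silurian, Permian, Paleogene, Neogene, Quaternary.
Span = 1600 − 0 = 1600 Myr.
Durations: Quaternary 2.58, Neogene 20.45, Calymmian 200, Silurian 24.6, Permian 46.998, Ordovician 41.6, Paleogene 42.97 → longest is Calymmian (200 Myr).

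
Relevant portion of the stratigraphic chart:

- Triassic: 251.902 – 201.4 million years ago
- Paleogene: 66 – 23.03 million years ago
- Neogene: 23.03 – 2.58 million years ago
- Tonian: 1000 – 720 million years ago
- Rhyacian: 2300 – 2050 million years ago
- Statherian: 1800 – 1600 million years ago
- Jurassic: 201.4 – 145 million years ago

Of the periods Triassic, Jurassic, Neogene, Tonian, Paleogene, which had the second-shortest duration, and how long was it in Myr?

Durations: Triassic 50.502; Jurassic 56.4; Neogene 20.45; Tonian 280; Paleogene 42.97 Myr.
Sorted shortest-first: Neogene (20.45), Paleogene (42.97), Triassic (50.502), Jurassic (56.4), Tonian (280).
The second shortest is Paleogene at 42.97 Myr.

Paleogene, 42.97 million years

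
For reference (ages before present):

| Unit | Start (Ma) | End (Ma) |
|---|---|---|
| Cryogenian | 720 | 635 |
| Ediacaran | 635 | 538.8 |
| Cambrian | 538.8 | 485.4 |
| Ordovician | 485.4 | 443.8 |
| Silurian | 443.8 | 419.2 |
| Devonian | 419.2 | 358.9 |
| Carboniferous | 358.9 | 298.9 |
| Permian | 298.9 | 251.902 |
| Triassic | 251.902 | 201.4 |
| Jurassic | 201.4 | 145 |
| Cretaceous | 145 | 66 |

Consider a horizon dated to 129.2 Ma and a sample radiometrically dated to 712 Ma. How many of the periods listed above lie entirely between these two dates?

712 Ma sits inside the Cryogenian (720–635) and 129.2 Ma inside the Cretaceous (145–66); neither of those is wholly between the two dates.
The listed periods lying completely between them are Ediacaran, Cambrian, Ordovician, Silurian, Devonian, Carboniferous, Permian, Triassic, Jurassic — 9 in all.

9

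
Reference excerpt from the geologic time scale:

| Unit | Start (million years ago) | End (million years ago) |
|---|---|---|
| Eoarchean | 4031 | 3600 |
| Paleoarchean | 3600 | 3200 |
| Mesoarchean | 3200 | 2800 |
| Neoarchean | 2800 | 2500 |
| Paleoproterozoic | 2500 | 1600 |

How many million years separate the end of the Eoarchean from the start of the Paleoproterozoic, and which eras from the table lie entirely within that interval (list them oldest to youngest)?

1100 million years; Paleoarchean, Mesoarchean, Neoarchean

End of Eoarchean = 3600 Ma; start of Paleoproterozoic = 2500 Ma.
Gap = 3600 − 2500 = 1100 Myr.
Eras wholly inside 3600–2500 Ma: Paleoarchean (3600–3200), Mesoarchean (3200–2800), Neoarchean (2800–2500).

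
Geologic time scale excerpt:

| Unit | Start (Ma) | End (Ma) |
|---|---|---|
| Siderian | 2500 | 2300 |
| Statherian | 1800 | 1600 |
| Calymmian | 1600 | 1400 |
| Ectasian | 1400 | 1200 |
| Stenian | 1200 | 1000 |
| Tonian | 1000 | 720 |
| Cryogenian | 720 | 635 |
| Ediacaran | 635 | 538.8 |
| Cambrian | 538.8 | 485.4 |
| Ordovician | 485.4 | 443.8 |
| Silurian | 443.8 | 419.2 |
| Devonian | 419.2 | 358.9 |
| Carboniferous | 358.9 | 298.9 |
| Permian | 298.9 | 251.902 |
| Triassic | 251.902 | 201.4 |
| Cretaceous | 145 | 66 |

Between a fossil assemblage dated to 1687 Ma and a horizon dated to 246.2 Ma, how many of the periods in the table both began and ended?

1687 Ma sits inside the Statherian (1800–1600) and 246.2 Ma inside the Triassic (251.902–201.4); neither of those is wholly between the two dates.
The listed periods lying completely between them are Calymmian, Ectasian, Stenian, Tonian, Cryogenian, Ediacaran, Cambrian, Ordovician, Silurian, Devonian, Carboniferous, Permian — 12 in all.

12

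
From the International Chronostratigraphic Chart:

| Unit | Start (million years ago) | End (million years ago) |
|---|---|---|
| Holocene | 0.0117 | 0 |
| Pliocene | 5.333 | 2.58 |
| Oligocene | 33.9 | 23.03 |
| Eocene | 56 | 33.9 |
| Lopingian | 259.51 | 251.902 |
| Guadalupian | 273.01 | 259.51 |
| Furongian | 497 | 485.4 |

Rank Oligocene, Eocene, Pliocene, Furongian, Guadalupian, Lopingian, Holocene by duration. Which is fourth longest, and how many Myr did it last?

Start − end for each: Oligocene 33.9 − 23.03 = 10.87; Eocene 56 − 33.9 = 22.1; Pliocene 5.333 − 2.58 = 2.753; Furongian 497 − 485.4 = 11.6; Guadalupian 273.01 − 259.51 = 13.5; Lopingian 259.51 − 251.902 = 7.608; Holocene 0.0117 − 0 = 0.0117.
Ranking these from longest: Eocene > Guadalupian > Furongian > Oligocene > Lopingian > Pliocene > Holocene.
Position 4 in that ranking is Oligocene, which lasted 10.87 Myr.

Oligocene, 10.87 million years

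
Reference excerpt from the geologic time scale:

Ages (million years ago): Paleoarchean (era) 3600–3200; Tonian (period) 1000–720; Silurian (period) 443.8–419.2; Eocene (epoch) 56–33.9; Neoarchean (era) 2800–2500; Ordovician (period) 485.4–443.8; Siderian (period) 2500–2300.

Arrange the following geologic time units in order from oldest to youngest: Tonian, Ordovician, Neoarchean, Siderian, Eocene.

Read off each span (Ma): Tonian 1000–720; Ordovician 485.4–443.8; Neoarchean 2800–2500; Siderian 2500–2300; Eocene 56–33.9.
Larger Ma is older, so oldest→youngest is Neoarchean, Siderian, Tonian, Ordovician, Eocene.

Neoarchean → Siderian → Tonian → Ordovician → Eocene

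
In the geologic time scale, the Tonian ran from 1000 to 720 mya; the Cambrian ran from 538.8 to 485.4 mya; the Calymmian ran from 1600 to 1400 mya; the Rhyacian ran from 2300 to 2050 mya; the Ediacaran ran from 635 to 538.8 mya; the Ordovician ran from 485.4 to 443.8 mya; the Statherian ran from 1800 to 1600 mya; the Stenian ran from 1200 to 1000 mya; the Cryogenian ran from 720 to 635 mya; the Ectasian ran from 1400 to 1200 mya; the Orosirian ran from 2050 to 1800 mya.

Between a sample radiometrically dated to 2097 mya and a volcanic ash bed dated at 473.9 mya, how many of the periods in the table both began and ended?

2097 Ma sits inside the Rhyacian (2300–2050) and 473.9 Ma inside the Ordovician (485.4–443.8); neither of those is wholly between the two dates.
The listed periods lying completely between them are Orosirian, Statherian, Calymmian, Ectasian, Stenian, Tonian, Cryogenian, Ediacaran, Cambrian — 9 in all.

9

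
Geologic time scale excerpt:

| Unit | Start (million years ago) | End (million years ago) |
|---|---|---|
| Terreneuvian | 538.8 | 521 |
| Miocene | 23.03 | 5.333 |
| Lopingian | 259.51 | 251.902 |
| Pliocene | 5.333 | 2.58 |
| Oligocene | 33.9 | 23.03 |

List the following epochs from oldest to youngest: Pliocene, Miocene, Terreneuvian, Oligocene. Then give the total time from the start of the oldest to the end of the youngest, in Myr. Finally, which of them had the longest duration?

Start ages (Ma): Terreneuvian 538.8, Oligocene 33.9, Miocene 23.03, Pliocene 5.333.
Ordered oldest to youngest: Terreneuvian, Oligocene, Miocene, Pliocene.
Span = 538.8 − 2.58 = 536.22 Myr.
Durations: Miocene 17.697, Terreneuvian 17.8, Oligocene 10.87, Pliocene 2.753 → longest is Terreneuvian (17.8 Myr).

Terreneuvian, Oligocene, Miocene, Pliocene; total span 536.22 Myr; longest is Terreneuvian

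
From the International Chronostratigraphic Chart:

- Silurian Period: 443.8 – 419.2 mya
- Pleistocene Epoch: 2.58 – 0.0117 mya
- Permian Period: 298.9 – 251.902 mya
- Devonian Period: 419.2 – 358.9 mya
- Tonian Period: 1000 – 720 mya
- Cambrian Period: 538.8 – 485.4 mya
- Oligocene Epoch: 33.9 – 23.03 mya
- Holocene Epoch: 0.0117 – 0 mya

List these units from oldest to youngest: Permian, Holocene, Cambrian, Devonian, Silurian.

Cambrian, Silurian, Devonian, Permian, Holocene

Read off each span (Ma): Permian 298.9–251.902; Holocene 0.0117–0; Cambrian 538.8–485.4; Devonian 419.2–358.9; Silurian 443.8–419.2.
Larger Ma is older, so oldest→youngest is Cambrian, Silurian, Devonian, Permian, Holocene.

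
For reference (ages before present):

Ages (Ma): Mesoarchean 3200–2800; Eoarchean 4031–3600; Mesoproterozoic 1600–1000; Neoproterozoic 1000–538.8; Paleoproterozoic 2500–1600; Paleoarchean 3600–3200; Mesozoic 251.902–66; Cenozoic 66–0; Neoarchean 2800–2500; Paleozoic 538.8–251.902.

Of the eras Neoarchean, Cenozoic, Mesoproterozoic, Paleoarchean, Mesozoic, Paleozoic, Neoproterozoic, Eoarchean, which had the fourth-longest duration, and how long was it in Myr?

Start − end for each: Neoarchean 2800 − 2500 = 300; Cenozoic 66 − 0 = 66; Mesoproterozoic 1600 − 1000 = 600; Paleoarchean 3600 − 3200 = 400; Mesozoic 251.902 − 66 = 185.902; Paleozoic 538.8 − 251.902 = 286.898; Neoproterozoic 1000 − 538.8 = 461.2; Eoarchean 4031 − 3600 = 431.
Ranking these from longest: Mesoproterozoic > Neoproterozoic > Eoarchean > Paleoarchean > Neoarchean > Paleozoic > Mesozoic > Cenozoic.
Position 4 in that ranking is Paleoarchean, which lasted 400 Myr.

Paleoarchean, 400 million years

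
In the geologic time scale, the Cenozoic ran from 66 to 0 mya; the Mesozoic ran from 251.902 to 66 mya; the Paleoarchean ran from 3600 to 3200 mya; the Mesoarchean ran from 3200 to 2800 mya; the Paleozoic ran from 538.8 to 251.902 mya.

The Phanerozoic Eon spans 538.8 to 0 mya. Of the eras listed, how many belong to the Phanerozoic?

Eras inside 538.8–0 Ma: Paleozoic, Mesozoic, Cenozoic — 3 in total.

3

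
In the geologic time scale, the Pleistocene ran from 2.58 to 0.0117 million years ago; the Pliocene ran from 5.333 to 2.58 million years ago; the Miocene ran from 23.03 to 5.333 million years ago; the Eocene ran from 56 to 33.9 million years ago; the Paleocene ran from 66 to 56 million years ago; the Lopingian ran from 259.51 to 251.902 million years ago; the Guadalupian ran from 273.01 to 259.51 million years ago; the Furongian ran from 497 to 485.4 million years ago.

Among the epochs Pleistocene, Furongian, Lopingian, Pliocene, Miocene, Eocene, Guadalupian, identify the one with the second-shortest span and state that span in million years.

Pliocene, 2.753 million years

Durations: Pleistocene 2.5683; Furongian 11.6; Lopingian 7.608; Pliocene 2.753; Miocene 17.697; Eocene 22.1; Guadalupian 13.5 Myr.
Sorted shortest-first: Pleistocene (2.5683), Pliocene (2.753), Lopingian (7.608), Furongian (11.6), Guadalupian (13.5), Miocene (17.697), Eocene (22.1).
The second shortest is Pliocene at 2.753 Myr.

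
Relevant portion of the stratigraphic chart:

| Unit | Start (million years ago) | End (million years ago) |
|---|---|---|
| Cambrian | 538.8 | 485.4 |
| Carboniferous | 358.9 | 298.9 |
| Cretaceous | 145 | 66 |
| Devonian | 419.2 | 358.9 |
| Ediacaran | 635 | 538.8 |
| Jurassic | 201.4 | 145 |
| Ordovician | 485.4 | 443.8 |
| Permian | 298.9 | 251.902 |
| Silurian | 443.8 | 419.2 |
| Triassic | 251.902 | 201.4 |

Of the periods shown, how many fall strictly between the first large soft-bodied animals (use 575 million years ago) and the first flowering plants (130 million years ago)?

8

575 Ma sits inside the Ediacaran (635–538.8) and 130 Ma inside the Cretaceous (145–66); neither of those is wholly between the two dates.
The listed periods lying completely between them are Cambrian, Ordovician, Silurian, Devonian, Carboniferous, Permian, Triassic, Jurassic — 8 in all.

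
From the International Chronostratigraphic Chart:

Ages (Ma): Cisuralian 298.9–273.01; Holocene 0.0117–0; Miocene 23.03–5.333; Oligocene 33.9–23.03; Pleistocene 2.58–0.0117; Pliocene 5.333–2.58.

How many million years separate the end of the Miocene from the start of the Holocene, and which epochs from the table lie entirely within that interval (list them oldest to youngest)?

5.3213 million years; Pliocene, Pleistocene

The Miocene closes at 5.333 Ma and the Holocene opens at 0.0117 Ma, so the interval is 5.333 − 0.0117 = 5.3213 Myr.
An epoch fits inside if it starts at or after 5.333 Ma and ends at or before 0.0117 Ma; oldest first that gives Pliocene, Pleistocene.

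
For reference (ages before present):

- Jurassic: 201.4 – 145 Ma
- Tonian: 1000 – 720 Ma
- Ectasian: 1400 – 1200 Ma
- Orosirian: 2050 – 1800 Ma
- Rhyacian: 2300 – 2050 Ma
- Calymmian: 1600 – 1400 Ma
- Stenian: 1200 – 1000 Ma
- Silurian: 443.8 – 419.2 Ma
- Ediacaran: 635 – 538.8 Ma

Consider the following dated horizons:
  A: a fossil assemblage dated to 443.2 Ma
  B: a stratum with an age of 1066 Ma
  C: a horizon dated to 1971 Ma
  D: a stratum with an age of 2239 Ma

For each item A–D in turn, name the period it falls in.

Match each age against the start–end ranges in the excerpt: A = 443.2 Ma → Silurian (443.8–419.2); B = 1066 Ma → Stenian (1200–1000); C = 1971 Ma → Orosirian (2050–1800); D = 2239 Ma → Rhyacian (2300–2050).

A — Silurian; B — Stenian; C — Orosirian; D — Rhyacian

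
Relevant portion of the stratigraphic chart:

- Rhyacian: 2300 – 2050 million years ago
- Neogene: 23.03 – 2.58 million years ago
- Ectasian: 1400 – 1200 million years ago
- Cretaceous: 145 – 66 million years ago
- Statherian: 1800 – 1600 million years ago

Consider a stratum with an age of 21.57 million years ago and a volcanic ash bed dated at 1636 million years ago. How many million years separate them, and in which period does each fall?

Elapsed time: 1636 − 21.57 = 1614.43 Myr.
21.57 Ma lies within 23.03–2.58 Ma: Neogene.
1636 Ma lies within 1800–1600 Ma: Statherian.

1614.43 million years apart; the first in the Neogene, the second in the Statherian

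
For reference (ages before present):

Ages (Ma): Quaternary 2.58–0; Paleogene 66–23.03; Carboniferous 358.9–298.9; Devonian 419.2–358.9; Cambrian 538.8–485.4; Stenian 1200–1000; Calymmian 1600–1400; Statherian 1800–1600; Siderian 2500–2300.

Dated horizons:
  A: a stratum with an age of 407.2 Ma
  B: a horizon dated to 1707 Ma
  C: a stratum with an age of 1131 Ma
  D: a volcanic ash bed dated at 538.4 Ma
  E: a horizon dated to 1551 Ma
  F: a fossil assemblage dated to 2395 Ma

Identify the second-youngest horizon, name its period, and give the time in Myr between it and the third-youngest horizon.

Smaller Ma means younger, so youngest first: A 407.2 < D 538.4 < C 1131 < E 1551 < B 1707 < F 2395.
Counting 2 along gives D (538.4 Ma); the excerpt puts that inside the Cambrian, 538.8–485.4 Ma.
Next in line is C (1131 Ma), and 1131 − 538.4 = 592.6 Myr.

D, in the Cambrian; 592.6 million years to C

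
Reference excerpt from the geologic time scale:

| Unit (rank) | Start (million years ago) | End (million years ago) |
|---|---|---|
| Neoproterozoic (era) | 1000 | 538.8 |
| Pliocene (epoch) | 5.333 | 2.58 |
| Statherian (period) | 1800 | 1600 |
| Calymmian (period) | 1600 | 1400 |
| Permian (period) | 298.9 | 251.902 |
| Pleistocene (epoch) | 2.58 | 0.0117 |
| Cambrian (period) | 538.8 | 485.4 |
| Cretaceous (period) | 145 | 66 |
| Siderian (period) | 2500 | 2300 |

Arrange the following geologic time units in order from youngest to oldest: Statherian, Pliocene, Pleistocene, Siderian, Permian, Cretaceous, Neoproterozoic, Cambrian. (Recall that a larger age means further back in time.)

Sorting by start age (ascending Ma, since larger Ma = older): Pleistocene start 2.58, Pliocene start 5.333, Cretaceous start 145, Permian start 298.9, Cambrian start 538.8, Neoproterozoic start 1000, Statherian start 1800, Siderian start 2500.

Pleistocene, Pliocene, Cretaceous, Permian, Cambrian, Neoproterozoic, Statherian, Siderian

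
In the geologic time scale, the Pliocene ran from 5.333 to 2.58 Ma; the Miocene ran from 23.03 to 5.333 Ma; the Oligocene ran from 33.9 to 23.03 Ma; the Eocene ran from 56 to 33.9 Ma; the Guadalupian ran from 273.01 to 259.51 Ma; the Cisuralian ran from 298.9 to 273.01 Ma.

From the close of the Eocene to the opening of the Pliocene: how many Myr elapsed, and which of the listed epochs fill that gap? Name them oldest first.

The Eocene closes at 33.9 Ma and the Pliocene opens at 5.333 Ma, so the interval is 33.9 − 5.333 = 28.567 Myr.
An epoch fits inside if it starts at or after 33.9 Ma and ends at or before 5.333 Ma; oldest first that gives Oligocene, Miocene.

28.567 million years; Oligocene, Miocene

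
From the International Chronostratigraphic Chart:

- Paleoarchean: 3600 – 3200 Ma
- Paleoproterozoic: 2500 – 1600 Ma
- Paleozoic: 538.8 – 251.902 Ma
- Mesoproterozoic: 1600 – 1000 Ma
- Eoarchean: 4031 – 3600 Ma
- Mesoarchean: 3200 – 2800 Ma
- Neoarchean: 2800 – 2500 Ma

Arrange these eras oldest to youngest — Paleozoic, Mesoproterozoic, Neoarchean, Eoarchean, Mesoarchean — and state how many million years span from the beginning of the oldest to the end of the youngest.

Eoarchean → Mesoarchean → Neoarchean → Mesoproterozoic → Paleozoic; total span 3779.098 Myr

Start ages (Ma): Eoarchean 4031, Mesoarchean 3200, Neoarchean 2800, Mesoproterozoic 1600, Paleozoic 538.8.
Ordered oldest to youngest: Eoarchean, Mesoarchean, Neoarchean, Mesoproterozoic, Paleozoic.
Span = 4031 − 251.902 = 3779.098 Myr.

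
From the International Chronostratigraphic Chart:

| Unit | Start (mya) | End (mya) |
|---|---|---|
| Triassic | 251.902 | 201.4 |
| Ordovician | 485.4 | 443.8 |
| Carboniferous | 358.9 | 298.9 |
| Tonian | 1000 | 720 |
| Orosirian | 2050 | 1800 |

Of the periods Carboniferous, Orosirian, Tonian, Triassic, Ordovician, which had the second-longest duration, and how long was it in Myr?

Start − end for each: Carboniferous 358.9 − 298.9 = 60; Orosirian 2050 − 1800 = 250; Tonian 1000 − 720 = 280; Triassic 251.902 − 201.4 = 50.502; Ordovician 485.4 − 443.8 = 41.6.
Ranking these from longest: Tonian > Orosirian > Carboniferous > Triassic > Ordovician.
Position 2 in that ranking is Orosirian, which lasted 250 Myr.

Orosirian, 250 million years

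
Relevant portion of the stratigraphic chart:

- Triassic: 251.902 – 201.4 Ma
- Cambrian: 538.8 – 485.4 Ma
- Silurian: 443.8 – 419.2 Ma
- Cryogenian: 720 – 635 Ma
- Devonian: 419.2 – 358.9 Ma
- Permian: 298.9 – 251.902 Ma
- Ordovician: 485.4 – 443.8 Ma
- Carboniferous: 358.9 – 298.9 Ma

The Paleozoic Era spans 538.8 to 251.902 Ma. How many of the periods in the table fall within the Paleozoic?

6

Periods inside 538.8–251.902 Ma: Cambrian, Ordovician, Silurian, Devonian, Carboniferous, Permian — 6 in total.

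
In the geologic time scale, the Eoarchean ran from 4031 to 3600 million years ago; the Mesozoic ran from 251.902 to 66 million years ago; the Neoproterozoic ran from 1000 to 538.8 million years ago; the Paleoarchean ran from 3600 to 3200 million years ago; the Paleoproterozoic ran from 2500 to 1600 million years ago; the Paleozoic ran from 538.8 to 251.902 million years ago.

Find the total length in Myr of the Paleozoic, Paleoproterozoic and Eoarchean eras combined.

Each duration: Paleozoic = 286.898; Paleoproterozoic = 900; Eoarchean = 431.
Sum: 286.898 + 900 + 431 = 1617.898 Myr.

1617.898 million years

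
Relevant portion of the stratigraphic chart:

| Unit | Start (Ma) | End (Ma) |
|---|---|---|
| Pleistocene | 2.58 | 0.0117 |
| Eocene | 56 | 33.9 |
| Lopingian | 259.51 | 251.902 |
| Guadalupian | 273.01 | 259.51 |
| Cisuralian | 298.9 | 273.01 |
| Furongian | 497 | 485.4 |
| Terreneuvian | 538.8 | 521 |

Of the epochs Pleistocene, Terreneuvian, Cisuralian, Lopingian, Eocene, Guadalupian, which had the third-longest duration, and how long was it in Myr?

Start − end for each: Pleistocene 2.58 − 0.0117 = 2.5683; Terreneuvian 538.8 − 521 = 17.8; Cisuralian 298.9 − 273.01 = 25.89; Lopingian 259.51 − 251.902 = 7.608; Eocene 56 − 33.9 = 22.1; Guadalupian 273.01 − 259.51 = 13.5.
Ranking these from longest: Cisuralian > Eocene > Terreneuvian > Guadalupian > Lopingian > Pleistocene.
Position 3 in that ranking is Terreneuvian, which lasted 17.8 Myr.

Terreneuvian, 17.8 million years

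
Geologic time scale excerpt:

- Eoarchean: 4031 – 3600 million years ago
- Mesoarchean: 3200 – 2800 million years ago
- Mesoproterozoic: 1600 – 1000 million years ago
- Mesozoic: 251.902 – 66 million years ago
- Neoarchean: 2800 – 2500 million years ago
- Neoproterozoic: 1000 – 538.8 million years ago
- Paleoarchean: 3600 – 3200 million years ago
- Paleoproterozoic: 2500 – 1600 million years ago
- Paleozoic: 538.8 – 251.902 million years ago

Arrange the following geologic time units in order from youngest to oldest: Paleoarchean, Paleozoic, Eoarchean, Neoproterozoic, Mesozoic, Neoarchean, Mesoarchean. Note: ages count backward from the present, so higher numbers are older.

Sorting by start age (ascending Ma, since larger Ma = older): Mesozoic start 251.902, Paleozoic start 538.8, Neoproterozoic start 1000, Neoarchean start 2800, Mesoarchean start 3200, Paleoarchean start 3600, Eoarchean start 4031.

Mesozoic, then Paleozoic, then Neoproterozoic, then Neoarchean, then Mesoarchean, then Paleoarchean, then Eoarchean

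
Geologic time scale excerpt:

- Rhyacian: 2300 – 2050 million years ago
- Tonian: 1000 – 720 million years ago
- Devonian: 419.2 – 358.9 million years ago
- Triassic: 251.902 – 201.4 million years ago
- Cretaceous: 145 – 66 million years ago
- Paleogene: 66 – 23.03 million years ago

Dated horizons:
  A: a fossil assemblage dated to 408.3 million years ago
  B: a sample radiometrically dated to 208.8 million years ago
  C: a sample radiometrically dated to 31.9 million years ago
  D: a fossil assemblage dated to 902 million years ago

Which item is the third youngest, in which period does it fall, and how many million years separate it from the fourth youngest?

A, in the Devonian; 493.7 million years to D

Smaller Ma means younger, so youngest first: C 31.9 < B 208.8 < A 408.3 < D 902.
Counting 3 along gives A (408.3 Ma); the excerpt puts that inside the Devonian, 419.2–358.9 Ma.
Next in line is D (902 Ma), and 902 − 408.3 = 493.7 Myr.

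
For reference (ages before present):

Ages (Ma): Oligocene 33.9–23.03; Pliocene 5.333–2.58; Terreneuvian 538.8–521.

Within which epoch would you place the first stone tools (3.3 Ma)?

Pliocene

3.3 Ma lies between 5.333 and 2.58 Ma, so it falls in the Pliocene.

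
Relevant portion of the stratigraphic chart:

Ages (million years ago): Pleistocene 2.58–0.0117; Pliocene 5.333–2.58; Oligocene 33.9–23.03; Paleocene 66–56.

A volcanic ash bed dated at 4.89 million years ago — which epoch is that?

4.89 Ma lies between 5.333 and 2.58 Ma, so it falls in the Pliocene.

Pliocene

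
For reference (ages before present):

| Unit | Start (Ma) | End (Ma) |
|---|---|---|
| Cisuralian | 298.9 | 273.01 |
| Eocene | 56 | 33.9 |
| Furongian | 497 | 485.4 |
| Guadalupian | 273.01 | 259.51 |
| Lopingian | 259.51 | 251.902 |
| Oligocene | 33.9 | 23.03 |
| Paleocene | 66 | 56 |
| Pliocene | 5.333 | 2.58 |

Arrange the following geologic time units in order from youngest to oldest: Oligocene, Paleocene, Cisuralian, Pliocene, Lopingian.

Pliocene → Oligocene → Paleocene → Lopingian → Cisuralian

Read off each span (Ma): Oligocene 33.9–23.03; Paleocene 66–56; Cisuralian 298.9–273.01; Pliocene 5.333–2.58; Lopingian 259.51–251.902.
Larger Ma is older, so oldest→youngest is Cisuralian, Lopingian, Paleocene, Oligocene, Pliocene; reverse it for youngest→oldest.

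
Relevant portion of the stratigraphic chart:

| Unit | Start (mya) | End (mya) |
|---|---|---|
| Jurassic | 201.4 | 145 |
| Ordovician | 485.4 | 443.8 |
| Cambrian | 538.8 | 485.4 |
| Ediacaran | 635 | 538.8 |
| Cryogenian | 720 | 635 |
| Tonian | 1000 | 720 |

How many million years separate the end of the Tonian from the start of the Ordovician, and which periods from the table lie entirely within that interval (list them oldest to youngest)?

234.6 million years; Cryogenian, Ediacaran, Cambrian

The Tonian closes at 720 Ma and the Ordovician opens at 485.4 Ma, so the interval is 720 − 485.4 = 234.6 Myr.
A period fits inside if it starts at or after 720 Ma and ends at or before 485.4 Ma; oldest first that gives Cryogenian, Ediacaran, Cambrian.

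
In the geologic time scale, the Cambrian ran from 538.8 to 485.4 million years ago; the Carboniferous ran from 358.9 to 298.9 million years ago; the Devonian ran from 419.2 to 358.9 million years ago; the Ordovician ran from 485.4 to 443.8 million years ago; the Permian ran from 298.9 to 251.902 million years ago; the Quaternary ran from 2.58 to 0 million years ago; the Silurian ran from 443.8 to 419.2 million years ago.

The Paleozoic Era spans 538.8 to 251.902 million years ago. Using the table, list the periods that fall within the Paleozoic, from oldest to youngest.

Periods with both bounds inside 538.8–251.902 Ma: Cambrian (538.8–485.4), Ordovician (485.4–443.8), Silurian (443.8–419.2), Devonian (419.2–358.9), Carboniferous (358.9–298.9), Permian (298.9–251.902).

Cambrian, Ordovician, Silurian, Devonian, Carboniferous, Permian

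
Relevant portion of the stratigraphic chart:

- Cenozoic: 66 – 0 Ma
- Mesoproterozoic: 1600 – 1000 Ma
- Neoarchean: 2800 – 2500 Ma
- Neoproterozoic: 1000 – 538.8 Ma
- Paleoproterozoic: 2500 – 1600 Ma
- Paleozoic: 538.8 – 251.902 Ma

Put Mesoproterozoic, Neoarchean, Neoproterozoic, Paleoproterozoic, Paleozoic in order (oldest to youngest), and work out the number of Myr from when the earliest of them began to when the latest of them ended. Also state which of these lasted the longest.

From the excerpt: Mesoproterozoic 1600–1000; Neoarchean 2800–2500; Neoproterozoic 1000–538.8; Paleoproterozoic 2500–1600; Paleozoic 538.8–251.902 (Ma).
Larger Ma is earlier, so the oldest is Neoarchean and the youngest is Paleozoic; oldest to youngest: Neoarchean, Paleoproterozoic, Mesoproterozoic, Neoproterozoic, Paleozoic.
Oldest start 2800 minus youngest end 251.902 gives 2548.098 Myr overall.
Individual lengths (start − end): Paleoproterozoic 900; Neoarchean 300; Neoproterozoic 461.2; Paleozoic 286.898; Mesoproterozoic 600. The largest is Paleoproterozoic at 900 Myr.

Neoarchean → Paleoproterozoic → Mesoproterozoic → Neoproterozoic → Paleozoic; total span 2548.098 Myr; longest is Paleoproterozoic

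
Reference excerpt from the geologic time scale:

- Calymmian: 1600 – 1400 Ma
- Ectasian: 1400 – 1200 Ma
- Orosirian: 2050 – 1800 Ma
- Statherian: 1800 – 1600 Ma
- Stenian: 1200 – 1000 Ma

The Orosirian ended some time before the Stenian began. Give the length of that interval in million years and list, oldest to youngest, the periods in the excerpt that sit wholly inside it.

600 million years; Statherian, Calymmian, Ectasian

End of Orosirian = 1800 Ma; start of Stenian = 1200 Ma.
Gap = 1800 − 1200 = 600 Myr.
Periods wholly inside 1800–1200 Ma: Statherian (1800–1600), Calymmian (1600–1400), Ectasian (1400–1200).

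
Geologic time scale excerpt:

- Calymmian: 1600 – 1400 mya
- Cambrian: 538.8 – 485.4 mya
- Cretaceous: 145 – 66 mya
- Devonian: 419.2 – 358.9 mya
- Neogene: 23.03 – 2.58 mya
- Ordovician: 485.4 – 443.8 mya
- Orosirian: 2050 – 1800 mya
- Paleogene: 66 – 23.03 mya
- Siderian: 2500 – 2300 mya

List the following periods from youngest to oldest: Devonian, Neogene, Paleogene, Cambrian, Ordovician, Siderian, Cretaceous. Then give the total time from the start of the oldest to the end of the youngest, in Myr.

Neogene, Paleogene, Cretaceous, Devonian, Ordovician, Cambrian, Siderian; total span 2497.42 Myr

Start ages (Ma): Siderian 2500, Cambrian 538.8, Ordovician 485.4, Devonian 419.2, Cretaceous 145, Paleogene 66, Neogene 23.03.
Ordered youngest to oldest: Neogene, Paleogene, Cretaceous, Devonian, Ordovician, Cambrian, Siderian.
Span = 2500 − 2.58 = 2497.42 Myr.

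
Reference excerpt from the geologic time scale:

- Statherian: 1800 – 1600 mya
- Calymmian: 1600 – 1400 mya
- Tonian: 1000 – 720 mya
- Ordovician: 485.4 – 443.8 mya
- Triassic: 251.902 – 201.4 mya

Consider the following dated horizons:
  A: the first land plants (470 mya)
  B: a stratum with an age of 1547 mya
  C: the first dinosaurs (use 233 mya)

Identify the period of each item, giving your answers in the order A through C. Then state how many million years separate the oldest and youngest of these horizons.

Match each age against the start–end ranges in the excerpt: A = 470 Ma → Ordovician (485.4–443.8); B = 1547 Ma → Calymmian (1600–1400); C = 233 Ma → Triassic (251.902–201.4).
The largest age is 1547 Ma and the smallest is 233 Ma; their difference is 1314 Myr.

A — Ordovician; B — Calymmian; C — Triassic; span 1314 million years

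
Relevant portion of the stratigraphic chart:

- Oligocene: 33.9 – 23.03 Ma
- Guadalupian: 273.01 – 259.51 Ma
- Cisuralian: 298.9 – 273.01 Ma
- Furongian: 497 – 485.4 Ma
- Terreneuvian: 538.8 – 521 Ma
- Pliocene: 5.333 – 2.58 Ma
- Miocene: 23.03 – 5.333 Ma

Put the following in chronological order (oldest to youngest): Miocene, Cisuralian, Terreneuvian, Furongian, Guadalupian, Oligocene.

Terreneuvian, Furongian, Cisuralian, Guadalupian, Oligocene, Miocene

The oldest of these is Terreneuvian (starts 538.8 Ma) and the youngest is Miocene (ends 5.333 Ma).
In between, by decreasing start age: Furongian (497), Cisuralian (298.9), Guadalupian (273.01), Oligocene (33.9).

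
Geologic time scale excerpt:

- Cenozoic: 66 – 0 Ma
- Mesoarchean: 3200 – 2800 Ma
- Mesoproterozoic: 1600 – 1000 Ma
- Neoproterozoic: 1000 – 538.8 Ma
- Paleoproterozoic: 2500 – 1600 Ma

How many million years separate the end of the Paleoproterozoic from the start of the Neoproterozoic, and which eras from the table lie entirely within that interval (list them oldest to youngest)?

The Paleoproterozoic closes at 1600 Ma and the Neoproterozoic opens at 1000 Ma, so the interval is 1600 − 1000 = 600 Myr.
An era fits inside if it starts at or after 1600 Ma and ends at or before 1000 Ma; oldest first that gives Mesoproterozoic.

600 million years; Mesoproterozoic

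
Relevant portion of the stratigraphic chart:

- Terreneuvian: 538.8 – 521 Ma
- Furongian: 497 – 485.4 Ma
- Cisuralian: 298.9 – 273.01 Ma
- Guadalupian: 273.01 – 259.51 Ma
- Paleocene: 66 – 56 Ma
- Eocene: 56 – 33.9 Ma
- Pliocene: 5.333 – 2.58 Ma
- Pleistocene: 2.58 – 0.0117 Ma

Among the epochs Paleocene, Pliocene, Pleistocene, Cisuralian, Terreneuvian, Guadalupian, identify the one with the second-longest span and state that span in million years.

Terreneuvian, 17.8 million years

Start − end for each: Paleocene 66 − 56 = 10; Pliocene 5.333 − 2.58 = 2.753; Pleistocene 2.58 − 0.0117 = 2.5683; Cisuralian 298.9 − 273.01 = 25.89; Terreneuvian 538.8 − 521 = 17.8; Guadalupian 273.01 − 259.51 = 13.5.
Ranking these from longest: Cisuralian > Terreneuvian > Guadalupian > Paleocene > Pliocene > Pleistocene.
Position 2 in that ranking is Terreneuvian, which lasted 17.8 Myr.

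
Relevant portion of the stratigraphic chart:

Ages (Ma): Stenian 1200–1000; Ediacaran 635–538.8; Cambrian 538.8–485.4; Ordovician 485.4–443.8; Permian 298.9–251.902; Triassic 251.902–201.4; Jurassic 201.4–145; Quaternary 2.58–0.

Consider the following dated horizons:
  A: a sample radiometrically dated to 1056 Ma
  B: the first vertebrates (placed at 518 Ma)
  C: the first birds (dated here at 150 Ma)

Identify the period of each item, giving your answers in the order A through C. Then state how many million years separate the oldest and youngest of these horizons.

A: 1056 Ma lies in 1200–1000 Ma, so Stenian.
B: 518 Ma lies in 538.8–485.4 Ma, so Cambrian.
C: 150 Ma lies in 201.4–145 Ma, so Jurassic.
Oldest = 1056 Ma, youngest = 150 Ma → span 906 Myr.

A — Stenian; B — Cambrian; C — Jurassic; span 906 million years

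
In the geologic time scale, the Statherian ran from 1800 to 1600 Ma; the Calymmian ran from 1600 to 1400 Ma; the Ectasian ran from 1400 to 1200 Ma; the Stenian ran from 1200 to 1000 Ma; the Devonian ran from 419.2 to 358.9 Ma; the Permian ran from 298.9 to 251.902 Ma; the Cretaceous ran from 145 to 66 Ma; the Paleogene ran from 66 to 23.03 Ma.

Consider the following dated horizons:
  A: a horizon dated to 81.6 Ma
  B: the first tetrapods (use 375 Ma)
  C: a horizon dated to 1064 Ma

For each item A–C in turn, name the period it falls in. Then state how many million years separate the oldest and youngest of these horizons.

A: 81.6 Ma lies in 145–66 Ma, so Cretaceous.
B: 375 Ma lies in 419.2–358.9 Ma, so Devonian.
C: 1064 Ma lies in 1200–1000 Ma, so Stenian.
Oldest = 1064 Ma, youngest = 81.6 Ma → span 982.4 Myr.

A — Cretaceous; B — Devonian; C — Stenian; span 982.4 million years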